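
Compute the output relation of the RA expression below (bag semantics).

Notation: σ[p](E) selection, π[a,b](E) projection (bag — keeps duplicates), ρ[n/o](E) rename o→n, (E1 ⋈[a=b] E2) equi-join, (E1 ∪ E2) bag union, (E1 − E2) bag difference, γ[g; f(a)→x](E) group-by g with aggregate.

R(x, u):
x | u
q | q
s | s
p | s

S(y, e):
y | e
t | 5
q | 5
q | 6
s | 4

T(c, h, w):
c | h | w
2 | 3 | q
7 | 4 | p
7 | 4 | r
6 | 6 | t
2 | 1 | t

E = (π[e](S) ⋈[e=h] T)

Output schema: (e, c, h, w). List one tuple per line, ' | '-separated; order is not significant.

Row counts bottom-up:
  S → 4
  π[e](S) → 4
  T → 5
  (π[e](S) ⋈[e=h] T) → 3

== RESULT ==
e | c | h | w
4 | 7 | 4 | p
4 | 7 | 4 | r
6 | 6 | 6 | t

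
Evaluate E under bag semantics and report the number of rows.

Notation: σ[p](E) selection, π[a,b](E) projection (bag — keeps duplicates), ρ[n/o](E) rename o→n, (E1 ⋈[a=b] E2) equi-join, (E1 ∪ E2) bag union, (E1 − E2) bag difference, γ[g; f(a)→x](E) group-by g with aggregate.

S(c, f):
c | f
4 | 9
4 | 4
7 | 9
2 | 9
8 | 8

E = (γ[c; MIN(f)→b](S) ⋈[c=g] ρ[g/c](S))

Stepwise |·|:
  S → 5
  γ[c; MIN(f)→b](S) → 4
  S → 5
  ρ[g/c](S) → 5
  (γ[c; MIN(f)→b](S) ⋈[c=g] ρ[g/c](S)) → 5

|E| = 5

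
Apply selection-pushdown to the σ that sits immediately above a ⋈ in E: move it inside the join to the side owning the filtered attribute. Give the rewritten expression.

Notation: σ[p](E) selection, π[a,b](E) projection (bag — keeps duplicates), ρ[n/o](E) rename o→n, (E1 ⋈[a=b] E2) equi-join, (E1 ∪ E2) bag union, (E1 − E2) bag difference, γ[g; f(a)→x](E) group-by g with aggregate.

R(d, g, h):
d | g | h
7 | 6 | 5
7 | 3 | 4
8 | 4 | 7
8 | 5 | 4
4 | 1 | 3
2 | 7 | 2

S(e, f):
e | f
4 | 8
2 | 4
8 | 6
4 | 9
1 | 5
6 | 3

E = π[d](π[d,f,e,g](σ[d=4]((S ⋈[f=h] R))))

σ filters on d, owned by the right side.
E' = π[d](π[d,f,e,g]((S ⋈[f=h] σ[d=4](R))))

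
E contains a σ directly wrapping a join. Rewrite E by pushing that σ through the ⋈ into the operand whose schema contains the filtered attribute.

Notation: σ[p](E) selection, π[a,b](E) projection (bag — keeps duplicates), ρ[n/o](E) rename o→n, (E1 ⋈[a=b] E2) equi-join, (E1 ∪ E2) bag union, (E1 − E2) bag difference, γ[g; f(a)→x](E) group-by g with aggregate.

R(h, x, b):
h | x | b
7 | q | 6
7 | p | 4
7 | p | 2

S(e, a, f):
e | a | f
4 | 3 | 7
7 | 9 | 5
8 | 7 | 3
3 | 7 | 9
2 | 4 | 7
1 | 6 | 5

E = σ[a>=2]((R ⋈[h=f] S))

σ filters on a, owned by the right side.
E' = (R ⋈[h=f] σ[a>=2](S))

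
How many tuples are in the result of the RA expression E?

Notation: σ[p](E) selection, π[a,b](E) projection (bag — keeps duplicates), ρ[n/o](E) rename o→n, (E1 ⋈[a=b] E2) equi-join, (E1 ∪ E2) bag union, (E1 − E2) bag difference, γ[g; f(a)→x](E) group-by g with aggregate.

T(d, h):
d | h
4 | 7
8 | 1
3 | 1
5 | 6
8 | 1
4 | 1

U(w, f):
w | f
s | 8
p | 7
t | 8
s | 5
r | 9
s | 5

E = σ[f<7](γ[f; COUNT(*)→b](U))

Subexpression sizes:
  U → 6
  γ[f; COUNT(*)→b](U) → 4
  σ[f<7](γ[f; COUNT(*)→b](U)) → 1

|E| = 1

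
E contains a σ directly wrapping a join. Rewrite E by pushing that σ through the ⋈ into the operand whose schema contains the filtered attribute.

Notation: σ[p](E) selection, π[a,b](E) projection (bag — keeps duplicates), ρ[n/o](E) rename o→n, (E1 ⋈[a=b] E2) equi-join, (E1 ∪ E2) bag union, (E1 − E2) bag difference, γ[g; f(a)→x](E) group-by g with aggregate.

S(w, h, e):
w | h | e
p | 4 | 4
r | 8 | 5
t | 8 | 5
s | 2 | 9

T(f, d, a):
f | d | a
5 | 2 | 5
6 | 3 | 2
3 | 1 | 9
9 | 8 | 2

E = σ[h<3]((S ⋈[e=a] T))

σ filters on h, owned by the left side.
E' = (σ[h<3](S) ⋈[e=a] T)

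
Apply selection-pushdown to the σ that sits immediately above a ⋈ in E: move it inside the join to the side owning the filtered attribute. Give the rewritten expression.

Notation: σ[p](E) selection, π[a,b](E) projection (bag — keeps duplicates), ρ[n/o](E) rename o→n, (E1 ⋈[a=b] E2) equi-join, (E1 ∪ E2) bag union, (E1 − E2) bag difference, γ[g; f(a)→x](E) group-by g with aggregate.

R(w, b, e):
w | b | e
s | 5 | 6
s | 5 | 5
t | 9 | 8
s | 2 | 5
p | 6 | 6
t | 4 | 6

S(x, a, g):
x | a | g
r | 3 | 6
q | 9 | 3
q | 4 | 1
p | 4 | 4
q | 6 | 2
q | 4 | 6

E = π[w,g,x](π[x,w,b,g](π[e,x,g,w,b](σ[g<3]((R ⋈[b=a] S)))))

σ filters on g, owned by the right side.
E' = π[w,g,x](π[x,w,b,g](π[e,x,g,w,b]((R ⋈[b=a] σ[g<3](S)))))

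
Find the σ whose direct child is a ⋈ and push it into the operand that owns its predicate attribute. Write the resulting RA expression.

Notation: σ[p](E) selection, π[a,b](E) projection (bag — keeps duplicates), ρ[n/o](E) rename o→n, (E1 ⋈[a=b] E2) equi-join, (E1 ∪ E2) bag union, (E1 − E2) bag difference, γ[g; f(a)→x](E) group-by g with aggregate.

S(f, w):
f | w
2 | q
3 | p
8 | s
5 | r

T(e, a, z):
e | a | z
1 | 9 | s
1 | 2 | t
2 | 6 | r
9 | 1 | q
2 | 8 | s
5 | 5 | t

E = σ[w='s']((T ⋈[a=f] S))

σ filters on w, owned by the right side.
E' = (T ⋈[a=f] σ[w='s'](S))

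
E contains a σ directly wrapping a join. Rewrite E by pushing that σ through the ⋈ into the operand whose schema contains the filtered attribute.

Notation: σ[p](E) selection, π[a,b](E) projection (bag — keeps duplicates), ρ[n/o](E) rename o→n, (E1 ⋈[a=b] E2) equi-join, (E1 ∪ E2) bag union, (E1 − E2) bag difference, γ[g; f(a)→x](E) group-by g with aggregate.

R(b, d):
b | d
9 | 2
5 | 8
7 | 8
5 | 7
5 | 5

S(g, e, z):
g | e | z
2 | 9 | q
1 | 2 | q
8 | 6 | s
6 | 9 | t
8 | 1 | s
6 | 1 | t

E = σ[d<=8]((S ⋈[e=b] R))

σ filters on d, owned by the right side.
E' = (S ⋈[e=b] σ[d<=8](R))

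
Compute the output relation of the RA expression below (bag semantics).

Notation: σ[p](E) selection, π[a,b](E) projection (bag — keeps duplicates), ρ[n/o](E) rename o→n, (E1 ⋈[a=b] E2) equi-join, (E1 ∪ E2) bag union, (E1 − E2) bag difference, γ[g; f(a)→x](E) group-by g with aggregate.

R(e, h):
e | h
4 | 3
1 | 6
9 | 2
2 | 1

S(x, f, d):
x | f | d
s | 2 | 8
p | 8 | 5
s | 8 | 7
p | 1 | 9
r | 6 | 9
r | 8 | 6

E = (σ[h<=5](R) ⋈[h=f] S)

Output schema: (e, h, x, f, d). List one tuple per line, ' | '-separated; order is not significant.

Row counts bottom-up:
  R → 4
  σ[h<=5](R) → 3
  S → 6
  (σ[h<=5](R) ⋈[h=f] S) → 2

== RESULT ==
e | h | x | f | d
2 | 1 | p | 1 | 9
9 | 2 | s | 2 | 8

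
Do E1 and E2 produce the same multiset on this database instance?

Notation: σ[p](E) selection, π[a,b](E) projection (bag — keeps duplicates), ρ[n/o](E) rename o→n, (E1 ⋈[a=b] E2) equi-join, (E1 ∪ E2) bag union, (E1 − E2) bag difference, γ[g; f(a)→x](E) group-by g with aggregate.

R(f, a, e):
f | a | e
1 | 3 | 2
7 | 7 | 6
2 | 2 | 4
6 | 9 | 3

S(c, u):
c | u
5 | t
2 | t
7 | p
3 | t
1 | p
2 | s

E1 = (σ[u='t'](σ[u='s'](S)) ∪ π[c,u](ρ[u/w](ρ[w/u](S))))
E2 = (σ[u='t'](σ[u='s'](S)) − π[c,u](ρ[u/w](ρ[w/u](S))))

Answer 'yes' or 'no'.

E1 per-node cardinality:
  S → 6
  σ[u='s'](S) → 1
  σ[u='t'](σ[u='s'](S)) → 0
  S → 6
  ρ[w/u](S) → 6
  ρ[u/w](ρ[w/u](S)) → 6
  π[c,u](ρ[u/w](ρ[w/u](S))) → 6
  (σ[u='t'](σ[u='s'](S)) ∪ π[c,u](ρ[u/w](ρ[w/u](S)))) → 6
E2 per-node cardinality:
  S → 6
  σ[u='s'](S) → 1
  σ[u='t'](σ[u='s'](S)) → 0
  S → 6
  ρ[w/u](S) → 6
  ρ[u/w](ρ[w/u](S)) → 6
  π[c,u](ρ[u/w](ρ[w/u](S))) → 6
  (σ[u='t'](σ[u='s'](S)) − π[c,u](ρ[u/w](ρ[w/u](S)))) → 0

E1 result:
c | u
1 | p
2 | s
2 | t
3 | t
5 | t
7 | p
E2 result:
c | u
(0 rows)
Witness: (1, 'p') appears 1× in E1 but 0× in E2.

no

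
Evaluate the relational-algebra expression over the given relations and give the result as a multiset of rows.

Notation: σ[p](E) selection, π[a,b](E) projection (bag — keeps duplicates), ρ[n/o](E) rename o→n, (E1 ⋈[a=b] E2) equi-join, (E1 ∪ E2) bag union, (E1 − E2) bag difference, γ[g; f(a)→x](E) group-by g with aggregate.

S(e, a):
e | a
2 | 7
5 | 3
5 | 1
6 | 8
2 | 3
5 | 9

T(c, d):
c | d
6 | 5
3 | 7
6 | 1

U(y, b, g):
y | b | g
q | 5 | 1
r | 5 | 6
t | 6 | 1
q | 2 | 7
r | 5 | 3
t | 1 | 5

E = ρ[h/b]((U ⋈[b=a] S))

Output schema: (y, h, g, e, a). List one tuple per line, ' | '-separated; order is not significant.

Stepwise |·|:
  U → 6
  S → 6
  (U ⋈[b=a] S) → 1
  ρ[h/b]((U ⋈[b=a] S)) → 1

== RESULT ==
y | h | g | e | a
t | 1 | 5 | 5 | 1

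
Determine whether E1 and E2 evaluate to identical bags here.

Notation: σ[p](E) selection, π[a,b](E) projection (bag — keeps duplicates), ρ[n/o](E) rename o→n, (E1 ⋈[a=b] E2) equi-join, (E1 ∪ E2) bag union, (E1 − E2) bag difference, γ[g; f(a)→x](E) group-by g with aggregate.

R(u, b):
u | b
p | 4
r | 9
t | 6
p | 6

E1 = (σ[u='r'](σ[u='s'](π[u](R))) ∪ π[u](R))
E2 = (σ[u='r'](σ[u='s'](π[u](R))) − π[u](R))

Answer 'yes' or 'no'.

E1 per-node cardinality:
  R → 4
  π[u](R) → 4
  σ[u='s'](π[u](R)) → 0
  σ[u='r'](σ[u='s'](π[u](R))) → 0
  R → 4
  π[u](R) → 4
  (σ[u='r'](σ[u='s'](π[u](R))) ∪ π[u](R)) → 4
E2 per-node cardinality:
  R → 4
  π[u](R) → 4
  σ[u='s'](π[u](R)) → 0
  σ[u='r'](σ[u='s'](π[u](R))) → 0
  R → 4
  π[u](R) → 4
  (σ[u='r'](σ[u='s'](π[u](R))) − π[u](R)) → 0

E1 result:
u
p
p
r
t
E2 result:
u
(0 rows)
Witness: ('p',) appears 2× in E1 but 0× in E2.

no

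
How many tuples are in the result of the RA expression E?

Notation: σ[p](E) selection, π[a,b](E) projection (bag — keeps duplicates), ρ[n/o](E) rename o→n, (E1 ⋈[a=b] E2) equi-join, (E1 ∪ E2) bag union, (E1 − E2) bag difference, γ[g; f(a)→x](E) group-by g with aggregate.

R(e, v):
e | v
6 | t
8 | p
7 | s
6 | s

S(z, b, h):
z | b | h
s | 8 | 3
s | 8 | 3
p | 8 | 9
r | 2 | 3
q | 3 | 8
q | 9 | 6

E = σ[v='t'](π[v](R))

Stepwise |·|:
  R → 4
  π[v](R) → 4
  σ[v='t'](π[v](R)) → 1

|E| = 1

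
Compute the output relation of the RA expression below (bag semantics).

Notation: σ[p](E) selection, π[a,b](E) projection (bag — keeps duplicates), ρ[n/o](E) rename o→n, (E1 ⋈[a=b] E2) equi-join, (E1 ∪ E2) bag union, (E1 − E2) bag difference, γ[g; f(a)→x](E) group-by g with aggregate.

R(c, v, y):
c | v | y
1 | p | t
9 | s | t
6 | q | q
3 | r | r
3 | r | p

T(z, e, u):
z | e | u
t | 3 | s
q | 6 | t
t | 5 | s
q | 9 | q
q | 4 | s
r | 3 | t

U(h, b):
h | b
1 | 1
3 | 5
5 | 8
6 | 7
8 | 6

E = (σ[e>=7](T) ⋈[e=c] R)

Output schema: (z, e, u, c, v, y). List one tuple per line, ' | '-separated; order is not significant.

Subexpression sizes:
  T → 6
  σ[e>=7](T) → 1
  R → 5
  (σ[e>=7](T) ⋈[e=c] R) → 1

== RESULT ==
z | e | u | c | v | y
q | 9 | q | 9 | s | t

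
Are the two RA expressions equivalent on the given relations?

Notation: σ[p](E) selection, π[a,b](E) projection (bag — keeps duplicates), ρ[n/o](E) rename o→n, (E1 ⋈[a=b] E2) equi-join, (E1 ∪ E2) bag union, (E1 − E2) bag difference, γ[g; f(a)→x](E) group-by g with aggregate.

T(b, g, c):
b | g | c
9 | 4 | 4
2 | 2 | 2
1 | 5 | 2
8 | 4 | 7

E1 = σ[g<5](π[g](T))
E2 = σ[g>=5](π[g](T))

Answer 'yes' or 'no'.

E1 per-node cardinality:
  T → 4
  π[g](T) → 4
  σ[g<5](π[g](T)) → 3
E2 per-node cardinality:
  T → 4
  π[g](T) → 4
  σ[g>=5](π[g](T)) → 1

E1 result:
g
2
4
4
E2 result:
g
5
Witness: (2,) appears 1× in E1 but 0× in E2.

no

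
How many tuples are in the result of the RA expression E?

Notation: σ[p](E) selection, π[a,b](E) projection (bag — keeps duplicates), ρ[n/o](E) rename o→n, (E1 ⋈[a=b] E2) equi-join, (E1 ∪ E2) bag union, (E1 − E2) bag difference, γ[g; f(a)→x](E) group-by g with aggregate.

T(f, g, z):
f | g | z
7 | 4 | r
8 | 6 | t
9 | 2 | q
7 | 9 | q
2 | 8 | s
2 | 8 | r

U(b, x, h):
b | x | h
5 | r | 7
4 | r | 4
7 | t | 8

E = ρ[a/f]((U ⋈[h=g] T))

Per-node cardinality:
  U → 3
  T → 6
  (U ⋈[h=g] T) → 3
  ρ[a/f]((U ⋈[h=g] T)) → 3

|E| = 3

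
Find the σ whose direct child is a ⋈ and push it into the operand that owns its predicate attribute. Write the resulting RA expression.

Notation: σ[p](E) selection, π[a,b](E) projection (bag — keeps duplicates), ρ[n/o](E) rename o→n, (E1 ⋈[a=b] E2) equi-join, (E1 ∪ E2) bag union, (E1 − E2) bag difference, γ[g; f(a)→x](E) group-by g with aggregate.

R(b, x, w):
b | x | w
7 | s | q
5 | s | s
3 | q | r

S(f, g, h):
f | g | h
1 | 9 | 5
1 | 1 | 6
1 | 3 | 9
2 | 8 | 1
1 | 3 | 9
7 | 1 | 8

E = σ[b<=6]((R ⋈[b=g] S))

σ filters on b, owned by the left side.
E' = (σ[b<=6](R) ⋈[b=g] S)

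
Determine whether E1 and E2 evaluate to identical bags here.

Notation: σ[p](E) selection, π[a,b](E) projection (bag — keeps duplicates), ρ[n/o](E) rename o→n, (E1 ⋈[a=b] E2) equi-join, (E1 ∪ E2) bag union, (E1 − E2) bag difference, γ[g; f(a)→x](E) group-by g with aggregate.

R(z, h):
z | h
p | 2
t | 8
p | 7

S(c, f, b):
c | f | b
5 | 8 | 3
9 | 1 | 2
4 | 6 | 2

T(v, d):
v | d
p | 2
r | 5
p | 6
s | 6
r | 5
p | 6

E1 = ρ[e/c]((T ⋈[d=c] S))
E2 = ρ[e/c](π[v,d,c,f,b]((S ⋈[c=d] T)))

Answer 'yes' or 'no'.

E1 row counts bottom-up:
  T → 6
  S → 3
  (T ⋈[d=c] S) → 2
  ρ[e/c]((T ⋈[d=c] S)) → 2
E2 row counts bottom-up:
  S → 3
  T → 6
  (S ⋈[c=d] T) → 2
  π[v,d,c,f,b]((S ⋈[c=d] T)) → 2
  ρ[e/c](π[v,d,c,f,b]((S ⋈[c=d] T))) → 2

E1 and E2 produce the same multiset:
v | d | e | f | b
r | 5 | 5 | 8 | 3
r | 5 | 5 | 8 | 3

yes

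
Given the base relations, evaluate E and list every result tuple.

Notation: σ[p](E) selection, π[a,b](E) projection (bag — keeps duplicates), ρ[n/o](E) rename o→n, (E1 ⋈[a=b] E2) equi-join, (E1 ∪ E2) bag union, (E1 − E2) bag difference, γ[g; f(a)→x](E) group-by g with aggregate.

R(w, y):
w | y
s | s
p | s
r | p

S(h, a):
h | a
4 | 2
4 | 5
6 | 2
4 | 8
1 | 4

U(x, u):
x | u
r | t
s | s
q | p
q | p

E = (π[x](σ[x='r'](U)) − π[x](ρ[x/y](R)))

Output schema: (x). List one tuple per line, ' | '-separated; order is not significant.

Per-node cardinality:
  U → 4
  σ[x='r'](U) → 1
  π[x](σ[x='r'](U)) → 1
  R → 3
  ρ[x/y](R) → 3
  π[x](ρ[x/y](R)) → 3
  (π[x](σ[x='r'](U)) − π[x](ρ[x/y](R))) → 1

== RESULT ==
x
r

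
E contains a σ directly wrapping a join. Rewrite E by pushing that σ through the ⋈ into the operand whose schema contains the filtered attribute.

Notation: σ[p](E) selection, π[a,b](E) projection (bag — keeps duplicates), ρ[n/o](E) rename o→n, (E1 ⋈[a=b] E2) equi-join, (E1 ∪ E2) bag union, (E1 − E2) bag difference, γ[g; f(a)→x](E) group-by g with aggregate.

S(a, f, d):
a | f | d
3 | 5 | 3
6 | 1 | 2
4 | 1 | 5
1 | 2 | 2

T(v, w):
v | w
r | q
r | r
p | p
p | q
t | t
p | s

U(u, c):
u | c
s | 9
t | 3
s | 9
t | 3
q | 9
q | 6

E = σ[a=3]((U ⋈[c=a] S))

σ filters on a, owned by the right side.
E' = (U ⋈[c=a] σ[a=3](S))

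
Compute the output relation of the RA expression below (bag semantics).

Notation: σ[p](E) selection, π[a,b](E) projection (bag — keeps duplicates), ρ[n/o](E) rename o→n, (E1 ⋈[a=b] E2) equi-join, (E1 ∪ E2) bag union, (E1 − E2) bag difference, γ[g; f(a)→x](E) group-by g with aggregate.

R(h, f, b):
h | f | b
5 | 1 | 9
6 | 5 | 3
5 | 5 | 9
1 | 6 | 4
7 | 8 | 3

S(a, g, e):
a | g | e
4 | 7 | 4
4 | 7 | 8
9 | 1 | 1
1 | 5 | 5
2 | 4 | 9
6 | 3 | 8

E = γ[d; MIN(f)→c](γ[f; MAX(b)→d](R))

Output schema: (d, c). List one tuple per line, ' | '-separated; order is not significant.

Per-node cardinality:
  R → 5
  γ[f; MAX(b)→d](R) → 4
  γ[d; MIN(f)→c](γ[f; MAX(b)→d](R)) → 3

== RESULT ==
d | c
3 | 8
4 | 6
9 | 1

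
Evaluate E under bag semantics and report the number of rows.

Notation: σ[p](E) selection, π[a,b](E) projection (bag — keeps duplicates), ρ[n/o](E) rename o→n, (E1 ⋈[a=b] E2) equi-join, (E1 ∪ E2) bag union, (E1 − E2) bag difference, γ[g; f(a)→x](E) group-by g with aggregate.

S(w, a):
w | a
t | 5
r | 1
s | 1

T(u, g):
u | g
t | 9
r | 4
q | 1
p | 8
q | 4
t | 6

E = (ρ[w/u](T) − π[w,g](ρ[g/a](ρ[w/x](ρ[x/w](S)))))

Per-node cardinality:
  T → 6
  ρ[w/u](T) → 6
  S → 3
  ρ[x/w](S) → 3
  ρ[w/x](ρ[x/w](S)) → 3
  ρ[g/a](ρ[w/x](ρ[x/w](S))) → 3
  π[w,g](ρ[g/a](ρ[w/x](ρ[x/w](S)))) → 3
  (ρ[w/u](T) − π[w,g](ρ[g/a](ρ[w/x](ρ[x/w](S))))) → 6

|E| = 6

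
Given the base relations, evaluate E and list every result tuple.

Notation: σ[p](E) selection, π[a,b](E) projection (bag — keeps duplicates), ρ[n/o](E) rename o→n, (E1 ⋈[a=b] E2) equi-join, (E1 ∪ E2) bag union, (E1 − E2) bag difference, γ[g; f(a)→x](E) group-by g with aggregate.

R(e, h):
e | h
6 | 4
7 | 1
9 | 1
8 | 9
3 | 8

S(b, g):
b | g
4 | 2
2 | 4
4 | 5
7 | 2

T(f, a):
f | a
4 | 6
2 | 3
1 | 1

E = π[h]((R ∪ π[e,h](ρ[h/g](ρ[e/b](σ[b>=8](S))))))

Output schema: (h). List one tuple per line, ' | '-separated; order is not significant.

Row counts bottom-up:
  R → 5
  S → 4
  σ[b>=8](S) → 0
  ρ[e/b](σ[b>=8](S)) → 0
  ρ[h/g](ρ[e/b](σ[b>=8](S))) → 0
  π[e,h](ρ[h/g](ρ[e/b](σ[b>=8](S)))) → 0
  (R ∪ π[e,h](ρ[h/g](ρ[e/b](σ[b>=8](S))))) → 5
  π[h]((R ∪ π[e,h](ρ[h/g](ρ[e/b](σ[b>=8](S)))))) → 5

== RESULT ==
h
1
1
4
8
9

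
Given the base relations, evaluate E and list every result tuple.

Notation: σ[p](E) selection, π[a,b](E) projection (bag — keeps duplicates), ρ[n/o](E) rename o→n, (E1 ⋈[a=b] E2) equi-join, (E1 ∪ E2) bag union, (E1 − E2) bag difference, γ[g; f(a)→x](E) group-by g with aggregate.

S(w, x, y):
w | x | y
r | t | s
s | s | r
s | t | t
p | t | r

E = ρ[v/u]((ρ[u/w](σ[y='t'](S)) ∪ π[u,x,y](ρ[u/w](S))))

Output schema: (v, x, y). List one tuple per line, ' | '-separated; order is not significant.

Subexpression sizes:
  S → 4
  σ[y='t'](S) → 1
  ρ[u/w](σ[y='t'](S)) → 1
  S → 4
  ρ[u/w](S) → 4
  π[u,x,y](ρ[u/w](S)) → 4
  (ρ[u/w](σ[y='t'](S)) ∪ π[u,x,y](ρ[u/w](S))) → 5
  ρ[v/u]((ρ[u/w](σ[y='t'](S)) ∪ π[u,x,y](ρ[u/w](S)))) → 5

== RESULT ==
v | x | y
p | t | r
r | t | s
s | s | r
s | t | t
s | t | t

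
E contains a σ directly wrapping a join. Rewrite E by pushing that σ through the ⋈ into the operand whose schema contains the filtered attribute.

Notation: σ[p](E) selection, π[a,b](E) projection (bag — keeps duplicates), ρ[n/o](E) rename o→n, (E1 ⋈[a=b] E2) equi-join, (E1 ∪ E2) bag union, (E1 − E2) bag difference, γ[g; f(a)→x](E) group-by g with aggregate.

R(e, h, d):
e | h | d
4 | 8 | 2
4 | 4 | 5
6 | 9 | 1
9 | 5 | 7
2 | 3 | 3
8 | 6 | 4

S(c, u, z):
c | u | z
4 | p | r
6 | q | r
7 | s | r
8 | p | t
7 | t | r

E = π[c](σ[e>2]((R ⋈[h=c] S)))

σ filters on e, owned by the left side.
E' = π[c]((σ[e>2](R) ⋈[h=c] S))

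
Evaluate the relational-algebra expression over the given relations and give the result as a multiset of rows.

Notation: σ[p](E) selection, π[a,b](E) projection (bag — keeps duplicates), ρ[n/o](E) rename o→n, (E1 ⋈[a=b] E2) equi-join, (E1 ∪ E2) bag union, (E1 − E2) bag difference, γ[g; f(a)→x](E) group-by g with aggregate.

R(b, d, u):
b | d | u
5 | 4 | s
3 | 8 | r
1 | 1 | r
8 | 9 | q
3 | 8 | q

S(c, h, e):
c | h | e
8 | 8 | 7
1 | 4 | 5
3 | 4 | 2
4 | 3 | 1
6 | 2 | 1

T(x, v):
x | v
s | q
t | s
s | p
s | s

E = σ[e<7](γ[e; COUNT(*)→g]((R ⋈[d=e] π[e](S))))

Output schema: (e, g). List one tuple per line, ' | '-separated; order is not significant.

Per-node cardinality:
  R → 5
  S → 5
  π[e](S) → 5
  (R ⋈[d=e] π[e](S)) → 2
  γ[e; COUNT(*)→g]((R ⋈[d=e] π[e](S))) → 1
  σ[e<7](γ[e; COUNT(*)→g]((R ⋈[d=e] π[e](S)))) → 1

== RESULT ==
e | g
1 | 2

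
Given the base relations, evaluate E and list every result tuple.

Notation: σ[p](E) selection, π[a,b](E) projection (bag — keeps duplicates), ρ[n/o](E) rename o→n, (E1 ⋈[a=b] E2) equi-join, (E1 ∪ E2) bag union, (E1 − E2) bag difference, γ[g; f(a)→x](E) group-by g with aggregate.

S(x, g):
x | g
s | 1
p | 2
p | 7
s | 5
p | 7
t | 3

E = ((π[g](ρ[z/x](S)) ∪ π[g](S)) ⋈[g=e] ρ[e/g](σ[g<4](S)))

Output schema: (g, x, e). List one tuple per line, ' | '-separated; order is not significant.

Per-node cardinality:
  S → 6
  ρ[z/x](S) → 6
  π[g](ρ[z/x](S)) → 6
  S → 6
  π[g](S) → 6
  (π[g](ρ[z/x](S)) ∪ π[g](S)) → 12
  S → 6
  σ[g<4](S) → 3
  ρ[e/g](σ[g<4](S)) → 3
  ((π[g](ρ[z/x](S)) ∪ π[g](S)) ⋈[g=e] ρ[e/g](σ[g<4](S))) → 6

== RESULT ==
g | x | e
1 | s | 1
1 | s | 1
2 | p | 2
2 | p | 2
3 | t | 3
3 | t | 3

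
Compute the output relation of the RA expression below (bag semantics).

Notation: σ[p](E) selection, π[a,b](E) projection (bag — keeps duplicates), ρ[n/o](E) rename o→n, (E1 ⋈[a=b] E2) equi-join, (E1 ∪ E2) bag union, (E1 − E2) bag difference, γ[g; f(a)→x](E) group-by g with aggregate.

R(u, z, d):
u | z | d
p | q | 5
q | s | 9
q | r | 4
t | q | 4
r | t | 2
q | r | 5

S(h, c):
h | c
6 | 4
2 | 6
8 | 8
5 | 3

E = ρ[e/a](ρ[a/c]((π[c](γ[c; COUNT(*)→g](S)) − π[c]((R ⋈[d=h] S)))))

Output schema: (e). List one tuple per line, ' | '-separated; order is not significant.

Subexpression sizes:
  S → 4
  γ[c; COUNT(*)→g](S) → 4
  π[c](γ[c; COUNT(*)→g](S)) → 4
  R → 6
  S → 4
  (R ⋈[d=h] S) → 3
  π[c]((R ⋈[d=h] S)) → 3
  (π[c](γ[c; COUNT(*)→g](S)) − π[c]((R ⋈[d=h] S))) → 2
  ρ[a/c]((π[c](γ[c; COUNT(*)→g](S)) − π[c]((R ⋈[d=h] S)))) → 2
  ρ[e/a](ρ[a/c]((π[c](γ[c; COUNT(*)→g](S)) − π[c]((R ⋈[d=h] S))))) → 2

== RESULT ==
e
4
8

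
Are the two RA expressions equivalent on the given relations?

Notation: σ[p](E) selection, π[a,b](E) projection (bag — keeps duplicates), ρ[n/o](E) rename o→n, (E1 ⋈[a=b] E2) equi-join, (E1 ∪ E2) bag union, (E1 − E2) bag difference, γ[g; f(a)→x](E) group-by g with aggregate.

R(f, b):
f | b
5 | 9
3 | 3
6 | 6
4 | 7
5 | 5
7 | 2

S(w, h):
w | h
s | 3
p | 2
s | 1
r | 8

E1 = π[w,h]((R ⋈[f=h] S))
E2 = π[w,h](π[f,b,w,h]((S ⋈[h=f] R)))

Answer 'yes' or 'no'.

E1 per-node cardinality:
  R → 6
  S → 4
  (R ⋈[f=h] S) → 1
  π[w,h]((R ⋈[f=h] S)) → 1
E2 per-node cardinality:
  S → 4
  R → 6
  (S ⋈[h=f] R) → 1
  π[f,b,w,h]((S ⋈[h=f] R)) → 1
  π[w,h](π[f,b,w,h]((S ⋈[h=f] R))) → 1

E1 and E2 produce the same multiset:
w | h
s | 3

yes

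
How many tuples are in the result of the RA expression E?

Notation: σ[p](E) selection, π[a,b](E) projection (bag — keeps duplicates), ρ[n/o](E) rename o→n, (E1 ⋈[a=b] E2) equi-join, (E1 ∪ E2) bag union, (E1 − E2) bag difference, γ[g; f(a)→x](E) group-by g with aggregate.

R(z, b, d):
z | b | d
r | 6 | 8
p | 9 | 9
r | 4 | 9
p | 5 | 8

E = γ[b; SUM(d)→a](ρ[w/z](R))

Subexpression sizes:
  R → 4
  ρ[w/z](R) → 4
  γ[b; SUM(d)→a](ρ[w/z](R)) → 4

|E| = 4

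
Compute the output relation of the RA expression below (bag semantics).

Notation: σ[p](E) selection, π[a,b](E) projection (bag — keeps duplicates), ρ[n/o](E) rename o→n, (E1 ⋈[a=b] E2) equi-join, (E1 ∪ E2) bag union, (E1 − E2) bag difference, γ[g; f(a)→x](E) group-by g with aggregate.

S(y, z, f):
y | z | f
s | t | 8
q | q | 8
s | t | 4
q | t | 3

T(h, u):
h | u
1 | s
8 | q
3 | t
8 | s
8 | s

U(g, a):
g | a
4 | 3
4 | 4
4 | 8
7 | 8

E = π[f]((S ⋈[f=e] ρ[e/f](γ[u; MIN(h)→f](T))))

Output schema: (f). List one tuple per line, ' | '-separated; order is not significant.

Stepwise |·|:
  S → 4
  T → 5
  γ[u; MIN(h)→f](T) → 3
  ρ[e/f](γ[u; MIN(h)→f](T)) → 3
  (S ⋈[f=e] ρ[e/f](γ[u; MIN(h)→f](T))) → 3
  π[f]((S ⋈[f=e] ρ[e/f](γ[u; MIN(h)→f](T)))) → 3

== RESULT ==
f
3
8
8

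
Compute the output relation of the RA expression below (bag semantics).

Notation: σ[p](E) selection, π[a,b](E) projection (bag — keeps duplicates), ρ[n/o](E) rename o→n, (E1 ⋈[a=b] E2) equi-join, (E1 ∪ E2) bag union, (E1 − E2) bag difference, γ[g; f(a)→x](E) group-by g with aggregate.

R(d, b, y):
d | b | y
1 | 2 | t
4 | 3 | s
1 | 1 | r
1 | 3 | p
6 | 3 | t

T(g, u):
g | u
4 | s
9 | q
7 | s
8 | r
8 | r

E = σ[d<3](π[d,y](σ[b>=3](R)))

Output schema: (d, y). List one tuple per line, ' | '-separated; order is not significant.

Per-node cardinality:
  R → 5
  σ[b>=3](R) → 3
  π[d,y](σ[b>=3](R)) → 3
  σ[d<3](π[d,y](σ[b>=3](R))) → 1

== RESULT ==
d | y
1 | p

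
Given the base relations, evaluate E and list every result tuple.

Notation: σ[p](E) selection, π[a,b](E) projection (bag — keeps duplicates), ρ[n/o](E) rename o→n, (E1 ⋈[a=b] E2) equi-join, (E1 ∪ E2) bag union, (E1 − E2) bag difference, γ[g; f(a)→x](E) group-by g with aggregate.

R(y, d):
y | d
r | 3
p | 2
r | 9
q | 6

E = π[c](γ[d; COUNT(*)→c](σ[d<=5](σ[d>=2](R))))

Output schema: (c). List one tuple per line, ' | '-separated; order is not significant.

Per-node cardinality:
  R → 4
  σ[d>=2](R) → 4
  σ[d<=5](σ[d>=2](R)) → 2
  γ[d; COUNT(*)→c](σ[d<=5](σ[d>=2](R))) → 2
  π[c](γ[d; COUNT(*)→c](σ[d<=5](σ[d>=2](R)))) → 2

== RESULT ==
c
1
1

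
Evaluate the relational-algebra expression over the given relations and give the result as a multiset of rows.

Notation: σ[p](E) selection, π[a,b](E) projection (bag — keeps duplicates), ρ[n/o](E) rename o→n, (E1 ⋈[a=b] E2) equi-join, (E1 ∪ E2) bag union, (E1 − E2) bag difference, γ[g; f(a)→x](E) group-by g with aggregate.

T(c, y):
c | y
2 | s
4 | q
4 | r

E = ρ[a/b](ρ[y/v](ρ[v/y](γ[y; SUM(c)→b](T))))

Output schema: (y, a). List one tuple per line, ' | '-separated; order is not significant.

Subexpression sizes:
  T → 3
  γ[y; SUM(c)→b](T) → 3
  ρ[v/y](γ[y; SUM(c)→b](T)) → 3
  ρ[y/v](ρ[v/y](γ[y; SUM(c)→b](T))) → 3
  ρ[a/b](ρ[y/v](ρ[v/y](γ[y; SUM(c)→b](T)))) → 3

== RESULT ==
y | a
q | 4
r | 4
s | 2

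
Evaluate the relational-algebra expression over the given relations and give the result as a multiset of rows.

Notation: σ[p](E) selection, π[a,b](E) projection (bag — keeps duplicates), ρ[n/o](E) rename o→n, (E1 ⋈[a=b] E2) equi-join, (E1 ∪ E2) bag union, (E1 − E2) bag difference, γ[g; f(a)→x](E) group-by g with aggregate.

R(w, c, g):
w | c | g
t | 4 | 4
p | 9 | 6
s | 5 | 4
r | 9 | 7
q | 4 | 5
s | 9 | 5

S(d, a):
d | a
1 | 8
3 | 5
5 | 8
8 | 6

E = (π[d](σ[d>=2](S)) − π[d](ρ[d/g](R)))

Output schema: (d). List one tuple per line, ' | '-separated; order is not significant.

Row counts bottom-up:
  S → 4
  σ[d>=2](S) → 3
  π[d](σ[d>=2](S)) → 3
  R → 6
  ρ[d/g](R) → 6
  π[d](ρ[d/g](R)) → 6
  (π[d](σ[d>=2](S)) − π[d](ρ[d/g](R))) → 2

== RESULT ==
d
3
8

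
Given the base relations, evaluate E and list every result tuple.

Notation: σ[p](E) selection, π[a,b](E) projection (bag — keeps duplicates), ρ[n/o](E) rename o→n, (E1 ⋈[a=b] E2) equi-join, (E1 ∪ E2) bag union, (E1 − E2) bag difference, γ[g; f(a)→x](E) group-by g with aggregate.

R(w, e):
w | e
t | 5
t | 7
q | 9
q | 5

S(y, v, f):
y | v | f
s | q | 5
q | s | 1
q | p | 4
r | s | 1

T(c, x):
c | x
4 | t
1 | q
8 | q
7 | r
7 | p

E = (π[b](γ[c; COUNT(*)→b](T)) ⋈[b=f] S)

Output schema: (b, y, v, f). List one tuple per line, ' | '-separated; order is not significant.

Subexpression sizes:
  T → 5
  γ[c; COUNT(*)→b](T) → 4
  π[b](γ[c; COUNT(*)→b](T)) → 4
  S → 4
  (π[b](γ[c; COUNT(*)→b](T)) ⋈[b=f] S) → 6

== RESULT ==
b | y | v | f
1 | q | s | 1
1 | q | s | 1
1 | q | s | 1
1 | r | s | 1
1 | r | s | 1
1 | r | s | 1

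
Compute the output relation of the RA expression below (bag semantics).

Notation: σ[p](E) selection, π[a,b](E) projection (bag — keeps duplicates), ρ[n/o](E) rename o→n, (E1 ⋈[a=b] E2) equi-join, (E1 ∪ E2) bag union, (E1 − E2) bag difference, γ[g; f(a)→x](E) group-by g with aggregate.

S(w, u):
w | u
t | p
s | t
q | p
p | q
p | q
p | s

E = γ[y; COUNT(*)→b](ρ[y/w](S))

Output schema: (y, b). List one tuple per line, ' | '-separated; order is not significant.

Subexpression sizes:
  S → 6
  ρ[y/w](S) → 6
  γ[y; COUNT(*)→b](ρ[y/w](S)) → 4

== RESULT ==
y | b
p | 3
q | 1
s | 1
t | 1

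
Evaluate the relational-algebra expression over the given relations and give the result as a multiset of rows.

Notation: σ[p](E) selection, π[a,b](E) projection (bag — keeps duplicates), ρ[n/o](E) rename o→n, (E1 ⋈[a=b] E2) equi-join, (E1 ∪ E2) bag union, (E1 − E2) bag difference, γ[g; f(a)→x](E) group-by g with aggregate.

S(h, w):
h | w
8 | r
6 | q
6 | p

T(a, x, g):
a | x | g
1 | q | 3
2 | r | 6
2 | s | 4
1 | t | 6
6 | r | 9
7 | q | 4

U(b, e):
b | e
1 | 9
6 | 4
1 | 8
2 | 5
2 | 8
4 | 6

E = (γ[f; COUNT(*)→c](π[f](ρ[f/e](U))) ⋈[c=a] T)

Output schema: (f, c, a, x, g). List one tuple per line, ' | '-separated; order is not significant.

Stepwise |·|:
  U → 6
  ρ[f/e](U) → 6
  π[f](ρ[f/e](U)) → 6
  γ[f; COUNT(*)→c](π[f](ρ[f/e](U))) → 5
  T → 6
  (γ[f; COUNT(*)→c](π[f](ρ[f/e](U))) ⋈[c=a] T) → 10

== RESULT ==
f | c | a | x | g
4 | 1 | 1 | q | 3
4 | 1 | 1 | t | 6
5 | 1 | 1 | q | 3
5 | 1 | 1 | t | 6
6 | 1 | 1 | q | 3
6 | 1 | 1 | t | 6
8 | 2 | 2 | r | 6
8 | 2 | 2 | s | 4
9 | 1 | 1 | q | 3
9 | 1 | 1 | t | 6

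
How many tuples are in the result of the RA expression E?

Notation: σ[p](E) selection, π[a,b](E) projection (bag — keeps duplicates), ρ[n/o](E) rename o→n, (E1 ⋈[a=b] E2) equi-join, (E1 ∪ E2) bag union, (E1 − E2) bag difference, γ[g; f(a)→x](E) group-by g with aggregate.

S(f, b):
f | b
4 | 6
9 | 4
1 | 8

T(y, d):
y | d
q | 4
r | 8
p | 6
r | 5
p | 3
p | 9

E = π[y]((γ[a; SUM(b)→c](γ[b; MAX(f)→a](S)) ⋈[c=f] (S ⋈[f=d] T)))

Subexpression sizes:
  S → 3
  γ[b; MAX(f)→a](S) → 3
  γ[a; SUM(b)→c](γ[b; MAX(f)→a](S)) → 3
  S → 3
  T → 6
  (S ⋈[f=d] T) → 2
  (γ[a; SUM(b)→c](γ[b; MAX(f)→a](S)) ⋈[c=f] (S ⋈[f=d] T)) → 1
  π[y]((γ[a; SUM(b)→c](γ[b; MAX(f)→a](S)) ⋈[c=f] (S ⋈[f=d] T))) → 1

|E| = 1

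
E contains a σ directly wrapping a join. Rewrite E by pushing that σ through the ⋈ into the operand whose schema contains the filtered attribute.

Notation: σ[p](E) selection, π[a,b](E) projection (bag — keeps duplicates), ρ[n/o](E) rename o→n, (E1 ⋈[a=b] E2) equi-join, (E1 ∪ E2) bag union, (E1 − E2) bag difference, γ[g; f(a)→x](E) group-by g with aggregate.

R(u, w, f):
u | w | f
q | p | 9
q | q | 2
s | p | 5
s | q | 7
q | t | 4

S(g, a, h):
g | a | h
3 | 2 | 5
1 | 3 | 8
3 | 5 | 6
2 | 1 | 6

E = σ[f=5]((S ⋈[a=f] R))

σ filters on f, owned by the right side.
E' = (S ⋈[a=f] σ[f=5](R))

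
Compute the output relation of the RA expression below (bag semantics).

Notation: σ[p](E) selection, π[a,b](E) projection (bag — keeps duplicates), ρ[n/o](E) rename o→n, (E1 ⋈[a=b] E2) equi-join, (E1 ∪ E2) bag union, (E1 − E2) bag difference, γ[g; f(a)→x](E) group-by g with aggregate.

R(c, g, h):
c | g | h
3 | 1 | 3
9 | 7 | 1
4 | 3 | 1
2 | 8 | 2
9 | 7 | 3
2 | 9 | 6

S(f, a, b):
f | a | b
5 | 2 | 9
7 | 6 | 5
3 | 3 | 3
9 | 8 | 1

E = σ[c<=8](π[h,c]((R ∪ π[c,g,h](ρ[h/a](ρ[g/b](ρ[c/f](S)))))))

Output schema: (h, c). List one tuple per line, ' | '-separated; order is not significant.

Subexpression sizes:
  R → 6
  S → 4
  ρ[c/f](S) → 4
  ρ[g/b](ρ[c/f](S)) → 4
  ρ[h/a](ρ[g/b](ρ[c/f](S))) → 4
  π[c,g,h](ρ[h/a](ρ[g/b](ρ[c/f](S)))) → 4
  (R ∪ π[c,g,h](ρ[h/a](ρ[g/b](ρ[c/f](S))))) → 10
  π[h,c]((R ∪ π[c,g,h](ρ[h/a](ρ[g/b](ρ[c/f](S)))))) → 10
  σ[c<=8](π[h,c]((R ∪ π[c,g,h](ρ[h/a](ρ[g/b](ρ[c/f](S))))))) → 7

== RESULT ==
h | c
1 | 4
2 | 2
2 | 5
3 | 3
3 | 3
6 | 2
6 | 7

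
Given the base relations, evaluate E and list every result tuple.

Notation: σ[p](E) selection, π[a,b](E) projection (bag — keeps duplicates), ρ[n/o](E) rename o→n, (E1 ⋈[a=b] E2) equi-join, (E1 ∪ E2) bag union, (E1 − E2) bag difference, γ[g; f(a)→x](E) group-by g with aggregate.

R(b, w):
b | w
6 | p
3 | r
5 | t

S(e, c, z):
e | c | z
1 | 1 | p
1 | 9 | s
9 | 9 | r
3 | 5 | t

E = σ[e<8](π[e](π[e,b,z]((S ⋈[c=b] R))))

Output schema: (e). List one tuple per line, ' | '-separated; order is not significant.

Stepwise |·|:
  S → 4
  R → 3
  (S ⋈[c=b] R) → 1
  π[e,b,z]((S ⋈[c=b] R)) → 1
  π[e](π[e,b,z]((S ⋈[c=b] R))) → 1
  σ[e<8](π[e](π[e,b,z]((S ⋈[c=b] R)))) → 1

== RESULT ==
e
3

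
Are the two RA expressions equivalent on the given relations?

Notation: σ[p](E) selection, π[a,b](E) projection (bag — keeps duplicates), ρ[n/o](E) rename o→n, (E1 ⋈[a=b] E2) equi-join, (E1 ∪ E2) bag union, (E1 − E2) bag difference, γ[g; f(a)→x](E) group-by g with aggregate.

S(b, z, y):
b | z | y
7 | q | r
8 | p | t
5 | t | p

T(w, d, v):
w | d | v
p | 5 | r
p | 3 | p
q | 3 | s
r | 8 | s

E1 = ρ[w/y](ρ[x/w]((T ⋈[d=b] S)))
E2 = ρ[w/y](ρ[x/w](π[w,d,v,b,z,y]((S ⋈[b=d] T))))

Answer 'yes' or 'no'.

E1 stepwise |·|:
  T → 4
  S → 3
  (T ⋈[d=b] S) → 2
  ρ[x/w]((T ⋈[d=b] S)) → 2
  ρ[w/y](ρ[x/w]((T ⋈[d=b] S))) → 2
E2 stepwise |·|:
  S → 3
  T → 4
  (S ⋈[b=d] T) → 2
  π[w,d,v,b,z,y]((S ⋈[b=d] T)) → 2
  ρ[x/w](π[w,d,v,b,z,y]((S ⋈[b=d] T))) → 2
  ρ[w/y](ρ[x/w](π[w,d,v,b,z,y]((S ⋈[b=d] T)))) → 2

E1 and E2 produce the same multiset:
x | d | v | b | z | w
p | 5 | r | 5 | t | p
r | 8 | s | 8 | p | t

yes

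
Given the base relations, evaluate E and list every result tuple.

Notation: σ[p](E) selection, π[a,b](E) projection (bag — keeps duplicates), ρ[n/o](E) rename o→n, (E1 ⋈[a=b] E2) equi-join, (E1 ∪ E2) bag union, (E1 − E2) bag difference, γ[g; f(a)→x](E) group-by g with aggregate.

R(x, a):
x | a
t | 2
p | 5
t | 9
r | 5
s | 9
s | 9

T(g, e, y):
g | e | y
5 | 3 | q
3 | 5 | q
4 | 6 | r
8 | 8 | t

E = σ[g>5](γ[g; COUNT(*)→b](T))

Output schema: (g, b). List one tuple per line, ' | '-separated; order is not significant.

Stepwise |·|:
  T → 4
  γ[g; COUNT(*)→b](T) → 4
  σ[g>5](γ[g; COUNT(*)→b](T)) → 1

== RESULT ==
g | b
8 | 1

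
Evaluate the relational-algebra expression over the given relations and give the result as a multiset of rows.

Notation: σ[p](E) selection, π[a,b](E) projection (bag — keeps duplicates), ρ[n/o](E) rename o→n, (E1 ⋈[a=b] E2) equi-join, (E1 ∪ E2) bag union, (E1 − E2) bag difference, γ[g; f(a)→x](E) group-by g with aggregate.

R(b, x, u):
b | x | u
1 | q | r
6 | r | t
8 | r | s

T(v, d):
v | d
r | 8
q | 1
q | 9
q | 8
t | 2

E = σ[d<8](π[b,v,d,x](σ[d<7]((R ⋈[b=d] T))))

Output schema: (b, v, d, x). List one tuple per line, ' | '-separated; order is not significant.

Subexpression sizes:
  R → 3
  T → 5
  (R ⋈[b=d] T) → 3
  σ[d<7]((R ⋈[b=d] T)) → 1
  π[b,v,d,x](σ[d<7]((R ⋈[b=d] T))) → 1
  σ[d<8](π[b,v,d,x](σ[d<7]((R ⋈[b=d] T)))) → 1

== RESULT ==
b | v | d | x
1 | q | 1 | q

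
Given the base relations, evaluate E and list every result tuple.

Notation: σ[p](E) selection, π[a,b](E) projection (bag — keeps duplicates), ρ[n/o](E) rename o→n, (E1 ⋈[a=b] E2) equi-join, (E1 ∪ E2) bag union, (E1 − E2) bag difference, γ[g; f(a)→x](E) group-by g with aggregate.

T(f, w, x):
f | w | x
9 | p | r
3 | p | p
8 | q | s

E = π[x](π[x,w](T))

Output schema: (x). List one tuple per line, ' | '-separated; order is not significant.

Stepwise |·|:
  T → 3
  π[x,w](T) → 3
  π[x](π[x,w](T)) → 3

== RESULT ==
x
p
r
s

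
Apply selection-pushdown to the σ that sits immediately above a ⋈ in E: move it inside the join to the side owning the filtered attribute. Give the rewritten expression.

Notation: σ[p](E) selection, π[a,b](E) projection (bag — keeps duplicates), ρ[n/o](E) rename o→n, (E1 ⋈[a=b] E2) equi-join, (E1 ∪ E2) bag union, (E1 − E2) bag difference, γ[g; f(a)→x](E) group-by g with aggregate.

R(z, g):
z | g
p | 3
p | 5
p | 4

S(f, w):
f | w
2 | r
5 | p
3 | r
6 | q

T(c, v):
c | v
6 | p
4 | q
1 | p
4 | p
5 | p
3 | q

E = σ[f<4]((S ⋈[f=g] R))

σ filters on f, owned by the left side.
E' = (σ[f<4](S) ⋈[f=g] R)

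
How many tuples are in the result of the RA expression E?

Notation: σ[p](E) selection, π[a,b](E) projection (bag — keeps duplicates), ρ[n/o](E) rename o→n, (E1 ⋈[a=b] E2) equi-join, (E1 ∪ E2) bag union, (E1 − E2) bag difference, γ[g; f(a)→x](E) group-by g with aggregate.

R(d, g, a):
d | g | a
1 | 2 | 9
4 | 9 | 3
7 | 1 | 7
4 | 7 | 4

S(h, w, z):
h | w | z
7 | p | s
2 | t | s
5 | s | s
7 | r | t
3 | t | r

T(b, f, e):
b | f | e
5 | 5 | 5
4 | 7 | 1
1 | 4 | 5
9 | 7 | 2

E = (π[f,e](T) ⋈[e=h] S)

Row counts bottom-up:
  T → 4
  π[f,e](T) → 4
  S → 5
  (π[f,e](T) ⋈[e=h] S) → 3

|E| = 3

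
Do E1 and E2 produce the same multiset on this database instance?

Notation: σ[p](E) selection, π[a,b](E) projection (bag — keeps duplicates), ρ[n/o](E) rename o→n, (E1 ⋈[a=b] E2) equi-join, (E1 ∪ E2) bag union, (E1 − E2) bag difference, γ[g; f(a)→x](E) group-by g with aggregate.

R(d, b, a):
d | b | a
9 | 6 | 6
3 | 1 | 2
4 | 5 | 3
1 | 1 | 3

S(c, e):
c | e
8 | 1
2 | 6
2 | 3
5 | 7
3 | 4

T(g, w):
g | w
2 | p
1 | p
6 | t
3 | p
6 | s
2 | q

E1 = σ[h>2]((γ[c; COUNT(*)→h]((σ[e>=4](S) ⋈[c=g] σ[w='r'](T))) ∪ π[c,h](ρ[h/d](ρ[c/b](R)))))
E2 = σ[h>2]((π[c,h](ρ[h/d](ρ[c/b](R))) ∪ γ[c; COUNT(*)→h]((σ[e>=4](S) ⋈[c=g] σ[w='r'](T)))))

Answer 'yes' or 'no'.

E1 row counts bottom-up:
  S → 5
  σ[e>=4](S) → 3
  T → 6
  σ[w='r'](T) → 0
  (σ[e>=4](S) ⋈[c=g] σ[w='r'](T)) → 0
  γ[c; COUNT(*)→h]((σ[e>=4](S) ⋈[c=g] σ[w='r'](T))) → 0
  R → 4
  ρ[c/b](R) → 4
  ρ[h/d](ρ[c/b](R)) → 4
  π[c,h](ρ[h/d](ρ[c/b](R))) → 4
  (γ[c; COUNT(*)→h]((σ[e>=4](S) ⋈[c=g] σ[w='r'](T))) ∪ π[c,h](ρ[h/d](ρ[c/b](R)))) → 4
  σ[h>2]((γ[c; COUNT(*)→h]((σ[e>=4](S) ⋈[c=g] σ[w='r'](T))) ∪ π[c,h](ρ[h/d](ρ[c/b](R))))) → 3
E2 row counts bottom-up:
  R → 4
  ρ[c/b](R) → 4
  ρ[h/d](ρ[c/b](R)) → 4
  π[c,h](ρ[h/d](ρ[c/b](R))) → 4
  S → 5
  σ[e>=4](S) → 3
  T → 6
  σ[w='r'](T) → 0
  (σ[e>=4](S) ⋈[c=g] σ[w='r'](T)) → 0
  γ[c; COUNT(*)→h]((σ[e>=4](S) ⋈[c=g] σ[w='r'](T))) → 0
  (π[c,h](ρ[h/d](ρ[c/b](R))) ∪ γ[c; COUNT(*)→h]((σ[e>=4](S) ⋈[c=g] σ[w='r'](T)))) → 4
  σ[h>2]((π[c,h](ρ[h/d](ρ[c/b](R))) ∪ γ[c; COUNT(*)→h]((σ[e>=4](S) ⋈[c=g] σ[w='r'](T))))) → 3

E1 and E2 produce the same multiset:
c | h
1 | 3
5 | 4
6 | 9

yes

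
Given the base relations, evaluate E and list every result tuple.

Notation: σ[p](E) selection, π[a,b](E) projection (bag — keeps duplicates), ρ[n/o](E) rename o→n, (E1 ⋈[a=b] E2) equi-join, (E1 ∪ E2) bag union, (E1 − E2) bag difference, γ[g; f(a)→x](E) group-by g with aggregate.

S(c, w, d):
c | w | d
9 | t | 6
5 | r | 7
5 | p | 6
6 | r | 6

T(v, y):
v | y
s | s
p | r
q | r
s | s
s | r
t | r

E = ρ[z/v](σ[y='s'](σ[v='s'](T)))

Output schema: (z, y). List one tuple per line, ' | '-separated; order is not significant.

Stepwise |·|:
  T → 6
  σ[v='s'](T) → 3
  σ[y='s'](σ[v='s'](T)) → 2
  ρ[z/v](σ[y='s'](σ[v='s'](T))) → 2

== RESULT ==
z | y
s | s
s | s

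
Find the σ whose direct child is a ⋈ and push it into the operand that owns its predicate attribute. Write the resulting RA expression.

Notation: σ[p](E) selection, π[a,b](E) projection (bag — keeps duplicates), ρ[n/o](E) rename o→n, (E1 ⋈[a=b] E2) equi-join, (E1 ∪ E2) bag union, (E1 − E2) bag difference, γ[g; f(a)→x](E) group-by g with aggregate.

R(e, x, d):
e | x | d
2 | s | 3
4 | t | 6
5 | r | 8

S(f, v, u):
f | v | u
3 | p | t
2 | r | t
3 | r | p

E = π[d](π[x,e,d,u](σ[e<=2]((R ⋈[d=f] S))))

σ filters on e, owned by the left side.
E' = π[d](π[x,e,d,u]((σ[e<=2](R) ⋈[d=f] S)))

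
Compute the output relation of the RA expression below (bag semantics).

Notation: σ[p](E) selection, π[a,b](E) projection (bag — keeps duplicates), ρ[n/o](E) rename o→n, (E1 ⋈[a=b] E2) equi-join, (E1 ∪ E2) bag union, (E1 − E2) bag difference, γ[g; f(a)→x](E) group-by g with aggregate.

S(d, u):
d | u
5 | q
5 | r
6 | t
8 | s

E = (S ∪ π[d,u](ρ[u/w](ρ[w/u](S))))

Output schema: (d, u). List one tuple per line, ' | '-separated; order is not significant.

Subexpression sizes:
  S → 4
  S → 4
  ρ[w/u](S) → 4
  ρ[u/w](ρ[w/u](S)) → 4
  π[d,u](ρ[u/w](ρ[w/u](S))) → 4
  (S ∪ π[d,u](ρ[u/w](ρ[w/u](S)))) → 8

== RESULT ==
d | u
5 | q
5 | q
5 | r
5 | r
6 | t
6 | t
8 | s
8 | s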